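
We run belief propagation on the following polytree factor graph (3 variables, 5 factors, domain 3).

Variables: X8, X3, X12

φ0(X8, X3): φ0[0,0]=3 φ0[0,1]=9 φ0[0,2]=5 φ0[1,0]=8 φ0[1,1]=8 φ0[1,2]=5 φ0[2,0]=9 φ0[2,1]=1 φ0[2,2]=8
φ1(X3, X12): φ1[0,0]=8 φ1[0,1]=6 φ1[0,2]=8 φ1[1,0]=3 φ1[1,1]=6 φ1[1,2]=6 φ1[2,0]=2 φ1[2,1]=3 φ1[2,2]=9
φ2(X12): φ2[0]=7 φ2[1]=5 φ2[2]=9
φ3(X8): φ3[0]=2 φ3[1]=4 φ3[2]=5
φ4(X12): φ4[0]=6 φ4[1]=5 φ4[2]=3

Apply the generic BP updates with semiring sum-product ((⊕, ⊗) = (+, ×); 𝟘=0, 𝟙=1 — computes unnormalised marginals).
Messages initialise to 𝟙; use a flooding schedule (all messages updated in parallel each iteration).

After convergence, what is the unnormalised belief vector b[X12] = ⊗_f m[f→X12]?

b[X12] = [40698, 25950, 43848]

init: all messages = 𝟙 over 3 values
r1 m[φ0→X8] = [17, 21, 18]
r1 m[φ0→X3] = [20, 18, 18]
r1 m[φ1→X3] = [22, 15, 14]
r1 m[φ1→X12] = [13, 15, 23]
r1 m[φ2→X12] = [7, 5, 9]
r1 m[φ3→X8] = [2, 4, 5]
r1 m[φ4→X12] = [6, 5, 3]
r1 m[X8→φ0] = [1, 1, 1]
r1 m[X8→φ3] = [1, 1, 1]
r1 m[X3→φ0] = [1, 1, 1]
r1 m[X3→φ1] = [1, 1, 1]
r1 m[X12→φ1] = [1, 1, 1]
r1 m[X12→φ2] = [1, 1, 1]
r1 m[X12→φ4] = [1, 1, 1]
r2 m[φ0→X8] = [17, 21, 18]
r2 m[φ0→X3] = [20, 18, 18]
r2 m[φ1→X3] = [22, 15, 14]
r2 m[φ1→X12] = [13, 15, 23]
r2 m[φ2→X12] = [7, 5, 9]
r2 m[φ3→X8] = [2, 4, 5]
r2 m[φ4→X12] = [6, 5, 3]
r2 m[X8→φ0] = [2, 4, 5]
r2 m[X8→φ3] = [17, 21, 18]
r2 m[X3→φ0] = [22, 15, 14]
r2 m[X3→φ1] = [20, 18, 18]
r2 m[X12→φ1] = [42, 25, 27]
r2 m[X12→φ2] = [78, 75, 69]
r2 m[X12→φ4] = [91, 75, 207]
r3 m[φ0→X8] = [271, 366, 325]
r3 m[φ0→X3] = [83, 55, 70]
r3 m[φ1→X3] = [702, 438, 402]
r3 m[φ1→X12] = [250, 282, 430]
r3 m[φ2→X12] = [7, 5, 9]
r3 m[φ3→X8] = [2, 4, 5]
r3 m[φ4→X12] = [6, 5, 3]
r3 m[X8→φ0] = [2, 4, 5]
r3 m[X8→φ3] = [17, 21, 18]
r3 m[X3→φ0] = [22, 15, 14]
r3 m[X3→φ1] = [20, 18, 18]
r3 m[X12→φ1] = [42, 25, 27]
r3 m[X12→φ2] = [78, 75, 69]
r3 m[X12→φ4] = [91, 75, 207]
r4 m[φ0→X8] = [271, 366, 325]
r4 m[φ0→X3] = [83, 55, 70]
r4 m[φ1→X3] = [702, 438, 402]
r4 m[φ1→X12] = [250, 282, 430]
r4 m[φ2→X12] = [7, 5, 9]
r4 m[φ3→X8] = [2, 4, 5]
r4 m[φ4→X12] = [6, 5, 3]
r4 m[X8→φ0] = [2, 4, 5]
r4 m[X8→φ3] = [271, 366, 325]
r4 m[X3→φ0] = [702, 438, 402]
r4 m[X3→φ1] = [83, 55, 70]
r4 m[X12→φ1] = [42, 25, 27]
r4 m[X12→φ2] = [1500, 1410, 1290]
r4 m[X12→φ4] = [1750, 1410, 3870]
r5 m[φ0→X8] = [8058, 11130, 9972]
r5 m[φ0→X3] = [83, 55, 70]
r5 m[φ1→X3] = [702, 438, 402]
r5 m[φ1→X12] = [969, 1038, 1624]
r5 m[φ2→X12] = [7, 5, 9]
r5 m[φ3→X8] = [2, 4, 5]
r5 m[φ4→X12] = [6, 5, 3]
r5 m[X8→φ0] = [2, 4, 5]
r5 m[X8→φ3] = [271, 366, 325]
r5 m[X3→φ0] = [702, 438, 402]
r5 m[X3→φ1] = [83, 55, 70]
r5 m[X12→φ1] = [42, 25, 27]
r5 m[X12→φ2] = [1500, 1410, 1290]
r5 m[X12→φ4] = [1750, 1410, 3870]
r6 m[φ0→X8] = [8058, 11130, 9972]
r6 m[φ0→X3] = [83, 55, 70]
r6 m[φ1→X3] = [702, 438, 402]
r6 m[φ1→X12] = [969, 1038, 1624]
r6 m[φ2→X12] = [7, 5, 9]
r6 m[φ3→X8] = [2, 4, 5]
r6 m[φ4→X12] = [6, 5, 3]
r6 m[X8→φ0] = [2, 4, 5]
r6 m[X8→φ3] = [8058, 11130, 9972]
r6 m[X3→φ0] = [702, 438, 402]
r6 m[X3→φ1] = [83, 55, 70]
r6 m[X12→φ1] = [42, 25, 27]
r6 m[X12→φ2] = [5814, 5190, 4872]
r6 m[X12→φ4] = [6783, 5190, 14616]
r7 m[φ0→X8] = [8058, 11130, 9972]
r7 m[φ0→X3] = [83, 55, 70]
r7 m[φ1→X3] = [702, 438, 402]
r7 m[φ1→X12] = [969, 1038, 1624]
r7 m[φ2→X12] = [7, 5, 9]
r7 m[φ3→X8] = [2, 4, 5]
r7 m[φ4→X12] = [6, 5, 3]
r7 m[X8→φ0] = [2, 4, 5]
r7 m[X8→φ3] = [8058, 11130, 9972]
r7 m[X3→φ0] = [702, 438, 402]
r7 m[X3→φ1] = [83, 55, 70]
r7 m[X12→φ1] = [42, 25, 27]
r7 m[X12→φ2] = [5814, 5190, 4872]
r7 m[X12→φ4] = [6783, 5190, 14616]
fixed point reached at round 7
b[X12] = ⊗ incoming = [40698, 25950, 43848]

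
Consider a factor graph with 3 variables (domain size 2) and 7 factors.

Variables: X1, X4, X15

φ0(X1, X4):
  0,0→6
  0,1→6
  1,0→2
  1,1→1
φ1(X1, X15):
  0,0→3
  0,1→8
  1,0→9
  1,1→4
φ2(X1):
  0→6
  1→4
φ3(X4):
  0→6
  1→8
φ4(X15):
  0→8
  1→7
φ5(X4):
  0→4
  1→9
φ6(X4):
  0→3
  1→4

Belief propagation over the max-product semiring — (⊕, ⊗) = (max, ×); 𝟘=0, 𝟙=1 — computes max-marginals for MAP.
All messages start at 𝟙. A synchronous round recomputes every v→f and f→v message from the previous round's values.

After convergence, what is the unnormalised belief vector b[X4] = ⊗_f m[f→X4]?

b[X4] = [145152, 580608]

init: all messages = 𝟙 over 2 values
r1 m[φ0→X1] = [6, 2]
r1 m[φ0→X4] = [6, 6]
r1 m[φ1→X1] = [8, 9]
r1 m[φ1→X15] = [9, 8]
r1 m[φ2→X1] = [6, 4]
r1 m[φ3→X4] = [6, 8]
r1 m[φ4→X15] = [8, 7]
r1 m[φ5→X4] = [4, 9]
r1 m[φ6→X4] = [3, 4]
r1 m[X1→φ0] = [1, 1]
r1 m[X1→φ1] = [1, 1]
r1 m[X1→φ2] = [1, 1]
r1 m[X4→φ0] = [1, 1]
r1 m[X4→φ3] = [1, 1]
r1 m[X4→φ5] = [1, 1]
r1 m[X4→φ6] = [1, 1]
r1 m[X15→φ1] = [1, 1]
r1 m[X15→φ4] = [1, 1]
r2 m[φ0→X1] = [6, 2]
r2 m[φ0→X4] = [6, 6]
r2 m[φ1→X1] = [8, 9]
r2 m[φ1→X15] = [9, 8]
r2 m[φ2→X1] = [6, 4]
r2 m[φ3→X4] = [6, 8]
r2 m[φ4→X15] = [8, 7]
r2 m[φ5→X4] = [4, 9]
r2 m[φ6→X4] = [3, 4]
r2 m[X1→φ0] = [48, 36]
r2 m[X1→φ1] = [36, 8]
r2 m[X1→φ2] = [48, 18]
r2 m[X4→φ0] = [72, 288]
r2 m[X4→φ3] = [72, 216]
r2 m[X4→φ5] = [108, 192]
r2 m[X4→φ6] = [144, 432]
r2 m[X15→φ1] = [8, 7]
r2 m[X15→φ4] = [9, 8]
r3 m[φ0→X1] = [1728, 288]
r3 m[φ0→X4] = [288, 288]
r3 m[φ1→X1] = [56, 72]
r3 m[φ1→X15] = [108, 288]
r3 m[φ2→X1] = [6, 4]
r3 m[φ3→X4] = [6, 8]
r3 m[φ4→X15] = [8, 7]
r3 m[φ5→X4] = [4, 9]
r3 m[φ6→X4] = [3, 4]
r3 m[X1→φ0] = [48, 36]
r3 m[X1→φ1] = [36, 8]
r3 m[X1→φ2] = [48, 18]
r3 m[X4→φ0] = [72, 288]
r3 m[X4→φ3] = [72, 216]
r3 m[X4→φ5] = [108, 192]
r3 m[X4→φ6] = [144, 432]
r3 m[X15→φ1] = [8, 7]
r3 m[X15→φ4] = [9, 8]
r4 m[φ0→X1] = [1728, 288]
r4 m[φ0→X4] = [288, 288]
r4 m[φ1→X1] = [56, 72]
r4 m[φ1→X15] = [108, 288]
r4 m[φ2→X1] = [6, 4]
r4 m[φ3→X4] = [6, 8]
r4 m[φ4→X15] = [8, 7]
r4 m[φ5→X4] = [4, 9]
r4 m[φ6→X4] = [3, 4]
r4 m[X1→φ0] = [336, 288]
r4 m[X1→φ1] = [10368, 1152]
r4 m[X1→φ2] = [96768, 20736]
r4 m[X4→φ0] = [72, 288]
r4 m[X4→φ3] = [3456, 10368]
r4 m[X4→φ5] = [5184, 9216]
r4 m[X4→φ6] = [6912, 20736]
r4 m[X15→φ1] = [8, 7]
r4 m[X15→φ4] = [108, 288]
r5 m[φ0→X1] = [1728, 288]
r5 m[φ0→X4] = [2016, 2016]
r5 m[φ1→X1] = [56, 72]
r5 m[φ1→X15] = [31104, 82944]
r5 m[φ2→X1] = [6, 4]
r5 m[φ3→X4] = [6, 8]
r5 m[φ4→X15] = [8, 7]
r5 m[φ5→X4] = [4, 9]
r5 m[φ6→X4] = [3, 4]
r5 m[X1→φ0] = [336, 288]
r5 m[X1→φ1] = [10368, 1152]
r5 m[X1→φ2] = [96768, 20736]
r5 m[X4→φ0] = [72, 288]
r5 m[X4→φ3] = [3456, 10368]
r5 m[X4→φ5] = [5184, 9216]
r5 m[X4→φ6] = [6912, 20736]
r5 m[X15→φ1] = [8, 7]
r5 m[X15→φ4] = [108, 288]
r6 m[φ0→X1] = [1728, 288]
r6 m[φ0→X4] = [2016, 2016]
r6 m[φ1→X1] = [56, 72]
r6 m[φ1→X15] = [31104, 82944]
r6 m[φ2→X1] = [6, 4]
r6 m[φ3→X4] = [6, 8]
r6 m[φ4→X15] = [8, 7]
r6 m[φ5→X4] = [4, 9]
r6 m[φ6→X4] = [3, 4]
r6 m[X1→φ0] = [336, 288]
r6 m[X1→φ1] = [10368, 1152]
r6 m[X1→φ2] = [96768, 20736]
r6 m[X4→φ0] = [72, 288]
r6 m[X4→φ3] = [24192, 72576]
r6 m[X4→φ5] = [36288, 64512]
r6 m[X4→φ6] = [48384, 145152]
r6 m[X15→φ1] = [8, 7]
r6 m[X15→φ4] = [31104, 82944]
r7 m[φ0→X1] = [1728, 288]
r7 m[φ0→X4] = [2016, 2016]
r7 m[φ1→X1] = [56, 72]
r7 m[φ1→X15] = [31104, 82944]
r7 m[φ2→X1] = [6, 4]
r7 m[φ3→X4] = [6, 8]
r7 m[φ4→X15] = [8, 7]
r7 m[φ5→X4] = [4, 9]
r7 m[φ6→X4] = [3, 4]
r7 m[X1→φ0] = [336, 288]
r7 m[X1→φ1] = [10368, 1152]
r7 m[X1→φ2] = [96768, 20736]
r7 m[X4→φ0] = [72, 288]
r7 m[X4→φ3] = [24192, 72576]
r7 m[X4→φ5] = [36288, 64512]
r7 m[X4→φ6] = [48384, 145152]
r7 m[X15→φ1] = [8, 7]
r7 m[X15→φ4] = [31104, 82944]
fixed point reached at round 7
b[X4] = ⊗ incoming = [145152, 580608]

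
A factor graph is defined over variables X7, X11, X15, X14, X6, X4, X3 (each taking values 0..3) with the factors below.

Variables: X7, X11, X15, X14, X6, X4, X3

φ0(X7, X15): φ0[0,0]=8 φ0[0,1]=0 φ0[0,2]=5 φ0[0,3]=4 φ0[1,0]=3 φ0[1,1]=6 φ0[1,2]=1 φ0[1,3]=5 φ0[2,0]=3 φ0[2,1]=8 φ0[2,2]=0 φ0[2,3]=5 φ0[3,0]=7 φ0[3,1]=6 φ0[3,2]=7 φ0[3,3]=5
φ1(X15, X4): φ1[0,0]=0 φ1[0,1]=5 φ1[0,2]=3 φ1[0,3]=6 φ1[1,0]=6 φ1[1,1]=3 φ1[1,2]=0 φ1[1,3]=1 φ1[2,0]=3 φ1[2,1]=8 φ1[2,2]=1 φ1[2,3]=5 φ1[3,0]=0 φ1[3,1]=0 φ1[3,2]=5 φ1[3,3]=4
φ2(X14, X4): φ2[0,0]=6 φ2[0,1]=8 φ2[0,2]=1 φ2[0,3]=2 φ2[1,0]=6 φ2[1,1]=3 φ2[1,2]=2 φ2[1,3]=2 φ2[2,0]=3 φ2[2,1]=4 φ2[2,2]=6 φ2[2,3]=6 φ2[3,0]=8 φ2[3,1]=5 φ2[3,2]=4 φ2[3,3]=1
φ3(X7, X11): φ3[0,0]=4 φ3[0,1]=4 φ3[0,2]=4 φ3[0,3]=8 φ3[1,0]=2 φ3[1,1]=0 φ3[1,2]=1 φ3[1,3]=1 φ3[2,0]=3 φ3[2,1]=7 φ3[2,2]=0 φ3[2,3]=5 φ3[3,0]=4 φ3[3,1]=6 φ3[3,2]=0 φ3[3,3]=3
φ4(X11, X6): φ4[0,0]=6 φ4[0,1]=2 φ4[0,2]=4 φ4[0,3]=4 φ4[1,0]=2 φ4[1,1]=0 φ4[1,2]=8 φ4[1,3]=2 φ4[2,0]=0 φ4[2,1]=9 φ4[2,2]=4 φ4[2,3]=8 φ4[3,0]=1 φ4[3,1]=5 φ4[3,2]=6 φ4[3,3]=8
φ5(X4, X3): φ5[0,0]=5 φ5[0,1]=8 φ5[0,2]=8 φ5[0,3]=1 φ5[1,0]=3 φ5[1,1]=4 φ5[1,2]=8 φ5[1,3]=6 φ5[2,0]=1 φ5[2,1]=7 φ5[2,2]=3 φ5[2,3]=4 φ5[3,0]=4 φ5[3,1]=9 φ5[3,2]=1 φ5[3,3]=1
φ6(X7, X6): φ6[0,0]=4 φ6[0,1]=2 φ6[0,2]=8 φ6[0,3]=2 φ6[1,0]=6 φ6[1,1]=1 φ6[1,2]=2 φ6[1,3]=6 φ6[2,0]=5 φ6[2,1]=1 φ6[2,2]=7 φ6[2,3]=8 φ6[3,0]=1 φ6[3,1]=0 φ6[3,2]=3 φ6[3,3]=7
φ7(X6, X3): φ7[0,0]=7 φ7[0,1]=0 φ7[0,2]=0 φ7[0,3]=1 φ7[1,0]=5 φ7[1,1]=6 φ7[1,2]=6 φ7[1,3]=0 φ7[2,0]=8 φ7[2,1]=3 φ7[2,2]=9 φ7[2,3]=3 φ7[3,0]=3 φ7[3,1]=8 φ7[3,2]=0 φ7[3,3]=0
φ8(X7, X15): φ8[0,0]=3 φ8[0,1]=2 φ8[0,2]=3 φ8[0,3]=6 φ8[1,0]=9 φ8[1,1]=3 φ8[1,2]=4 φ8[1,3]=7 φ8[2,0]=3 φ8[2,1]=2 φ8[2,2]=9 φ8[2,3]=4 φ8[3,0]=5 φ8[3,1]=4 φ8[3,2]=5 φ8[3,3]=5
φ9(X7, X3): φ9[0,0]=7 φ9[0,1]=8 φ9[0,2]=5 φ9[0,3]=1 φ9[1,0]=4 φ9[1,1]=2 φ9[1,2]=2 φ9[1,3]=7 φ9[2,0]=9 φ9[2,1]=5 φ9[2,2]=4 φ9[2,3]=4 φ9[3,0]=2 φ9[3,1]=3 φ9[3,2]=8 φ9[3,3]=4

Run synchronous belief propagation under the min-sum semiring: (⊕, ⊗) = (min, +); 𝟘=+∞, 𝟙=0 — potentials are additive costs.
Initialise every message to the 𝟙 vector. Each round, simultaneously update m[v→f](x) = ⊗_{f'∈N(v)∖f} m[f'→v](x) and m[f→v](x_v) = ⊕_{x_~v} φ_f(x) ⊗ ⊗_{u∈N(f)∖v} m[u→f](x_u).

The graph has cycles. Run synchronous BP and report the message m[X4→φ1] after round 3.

init: all messages = 𝟙 over 4 values
r1 m[φ0→X7] = [0, 1, 0, 5]
r1 m[φ0→X15] = [3, 0, 0, 4]
r1 m[φ1→X15] = [0, 0, 1, 0]
r1 m[φ1→X4] = [0, 0, 0, 1]
r1 m[φ2→X14] = [1, 2, 3, 1]
r1 m[φ2→X4] = [3, 3, 1, 1]
r1 m[φ3→X7] = [4, 0, 0, 0]
r1 m[φ3→X11] = [2, 0, 0, 1]
r1 m[φ4→X11] = [2, 0, 0, 1]
r1 m[φ4→X6] = [0, 0, 4, 2]
r1 m[φ5→X4] = [1, 3, 1, 1]
r1 m[φ5→X3] = [1, 4, 1, 1]
r1 m[φ6→X7] = [2, 1, 1, 0]
r1 m[φ6→X6] = [1, 0, 2, 2]
r1 m[φ7→X6] = [0, 0, 3, 0]
r1 m[φ7→X3] = [3, 0, 0, 0]
r1 m[φ8→X7] = [2, 3, 2, 4]
r1 m[φ8→X15] = [3, 2, 3, 4]
r1 m[φ9→X7] = [1, 2, 4, 2]
r1 m[φ9→X3] = [2, 2, 2, 1]
r1 m[X7→φ0] = [0, 0, 0, 0]
r1 m[X7→φ3] = [0, 0, 0, 0]
r1 m[X7→φ6] = [0, 0, 0, 0]
r1 m[X7→φ8] = [0, 0, 0, 0]
r1 m[X7→φ9] = [0, 0, 0, 0]
r1 m[X11→φ3] = [0, 0, 0, 0]
r1 m[X11→φ4] = [0, 0, 0, 0]
r1 m[X15→φ0] = [0, 0, 0, 0]
r1 m[X15→φ1] = [0, 0, 0, 0]
r1 m[X15→φ8] = [0, 0, 0, 0]
r1 m[X14→φ2] = [0, 0, 0, 0]
r1 m[X6→φ4] = [0, 0, 0, 0]
r1 m[X6→φ6] = [0, 0, 0, 0]
r1 m[X6→φ7] = [0, 0, 0, 0]
r1 m[X4→φ1] = [0, 0, 0, 0]
r1 m[X4→φ2] = [0, 0, 0, 0]
r1 m[X4→φ5] = [0, 0, 0, 0]
r1 m[X3→φ5] = [0, 0, 0, 0]
r1 m[X3→φ7] = [0, 0, 0, 0]
r1 m[X3→φ9] = [0, 0, 0, 0]
r2 m[φ0→X7] = [0, 1, 0, 5]
r2 m[φ0→X15] = [3, 0, 0, 4]
r2 m[φ1→X15] = [0, 0, 1, 0]
r2 m[φ1→X4] = [0, 0, 0, 1]
r2 m[φ2→X14] = [1, 2, 3, 1]
r2 m[φ2→X4] = [3, 3, 1, 1]
r2 m[φ3→X7] = [4, 0, 0, 0]
r2 m[φ3→X11] = [2, 0, 0, 1]
r2 m[φ4→X11] = [2, 0, 0, 1]
r2 m[φ4→X6] = [0, 0, 4, 2]
r2 m[φ5→X4] = [1, 3, 1, 1]
r2 m[φ5→X3] = [1, 4, 1, 1]
r2 m[φ6→X7] = [2, 1, 1, 0]
r2 m[φ6→X6] = [1, 0, 2, 2]
r2 m[φ7→X6] = [0, 0, 3, 0]
r2 m[φ7→X3] = [3, 0, 0, 0]
r2 m[φ8→X7] = [2, 3, 2, 4]
r2 m[φ8→X15] = [3, 2, 3, 4]
r2 m[φ9→X7] = [1, 2, 4, 2]
r2 m[φ9→X3] = [2, 2, 2, 1]
r2 m[X7→φ0] = [9, 6, 7, 6]
r2 m[X7→φ3] = [5, 7, 7, 11]
r2 m[X7→φ6] = [7, 6, 6, 11]
r2 m[X7→φ8] = [7, 4, 5, 7]
r2 m[X7→φ9] = [8, 5, 3, 9]
r2 m[X11→φ3] = [2, 0, 0, 1]
r2 m[X11→φ4] = [2, 0, 0, 1]
r2 m[X15→φ0] = [3, 2, 4, 4]
r2 m[X15→φ1] = [6, 2, 3, 8]
r2 m[X15→φ8] = [3, 0, 1, 4]
r2 m[X14→φ2] = [0, 0, 0, 0]
r2 m[X6→φ4] = [1, 0, 5, 2]
r2 m[X6→φ6] = [0, 0, 7, 2]
r2 m[X6→φ7] = [1, 0, 6, 4]
r2 m[X4→φ1] = [4, 6, 2, 2]
r2 m[X4→φ2] = [1, 3, 1, 2]
r2 m[X4→φ5] = [3, 3, 1, 2]
r2 m[X3→φ5] = [5, 2, 2, 1]
r2 m[X3→φ7] = [3, 6, 3, 2]
r2 m[X3→φ9] = [4, 4, 1, 1]
r3 m[φ0→X7] = [2, 5, 4, 8]
r3 m[φ0→X15] = [9, 9, 7, 11]
r3 m[φ1→X15] = [4, 2, 3, 4]
r3 m[φ1→X4] = [6, 5, 2, 3]
r3 m[φ2→X14] = [2, 3, 4, 3]
r3 m[φ2→X4] = [3, 3, 1, 1]
r3 m[φ3→X7] = [4, 0, 0, 0]
r3 m[φ3→X11] = [9, 7, 7, 8]
r3 m[φ4→X11] = [2, 0, 1, 2]
r3 m[φ4→X6] = [0, 0, 4, 2]
r3 m[φ5→X4] = [2, 6, 5, 2]
r3 m[φ5→X3] = [2, 7, 3, 3]
r3 m[φ6→X7] = [2, 1, 1, 0]
r3 m[φ6→X6] = [11, 7, 8, 9]
r3 m[φ7→X6] = [3, 2, 5, 2]
r3 m[φ7→X3] = [5, 1, 1, 0]
r3 m[φ8→X7] = [2, 3, 2, 4]
r3 m[φ8→X15] = [8, 7, 8, 9]
r3 m[φ9→X7] = [2, 3, 5, 5]
r3 m[φ9→X3] = [9, 7, 7, 7]
r3 m[X7→φ0] = [9, 6, 7, 6]
r3 m[X7→φ3] = [5, 7, 7, 11]
r3 m[X7→φ6] = [7, 6, 6, 11]
r3 m[X7→φ8] = [7, 4, 5, 7]
r3 m[X7→φ9] = [8, 5, 3, 9]
r3 m[X11→φ3] = [2, 0, 0, 1]
r3 m[X11→φ4] = [2, 0, 0, 1]
r3 m[X15→φ0] = [3, 2, 4, 4]
r3 m[X15→φ1] = [6, 2, 3, 8]
r3 m[X15→φ8] = [3, 0, 1, 4]
r3 m[X14→φ2] = [0, 0, 0, 0]
r3 m[X6→φ4] = [1, 0, 5, 2]
r3 m[X6→φ6] = [0, 0, 7, 2]
r3 m[X6→φ7] = [1, 0, 6, 4]
r3 m[X4→φ1] = [4, 6, 2, 2]
r3 m[X4→φ2] = [1, 3, 1, 2]
r3 m[X4→φ5] = [3, 3, 1, 2]
r3 m[X3→φ5] = [5, 2, 2, 1]
r3 m[X3→φ7] = [3, 6, 3, 2]
r3 m[X3→φ9] = [4, 4, 1, 1]

message @ round 3 = [4, 6, 2, 2]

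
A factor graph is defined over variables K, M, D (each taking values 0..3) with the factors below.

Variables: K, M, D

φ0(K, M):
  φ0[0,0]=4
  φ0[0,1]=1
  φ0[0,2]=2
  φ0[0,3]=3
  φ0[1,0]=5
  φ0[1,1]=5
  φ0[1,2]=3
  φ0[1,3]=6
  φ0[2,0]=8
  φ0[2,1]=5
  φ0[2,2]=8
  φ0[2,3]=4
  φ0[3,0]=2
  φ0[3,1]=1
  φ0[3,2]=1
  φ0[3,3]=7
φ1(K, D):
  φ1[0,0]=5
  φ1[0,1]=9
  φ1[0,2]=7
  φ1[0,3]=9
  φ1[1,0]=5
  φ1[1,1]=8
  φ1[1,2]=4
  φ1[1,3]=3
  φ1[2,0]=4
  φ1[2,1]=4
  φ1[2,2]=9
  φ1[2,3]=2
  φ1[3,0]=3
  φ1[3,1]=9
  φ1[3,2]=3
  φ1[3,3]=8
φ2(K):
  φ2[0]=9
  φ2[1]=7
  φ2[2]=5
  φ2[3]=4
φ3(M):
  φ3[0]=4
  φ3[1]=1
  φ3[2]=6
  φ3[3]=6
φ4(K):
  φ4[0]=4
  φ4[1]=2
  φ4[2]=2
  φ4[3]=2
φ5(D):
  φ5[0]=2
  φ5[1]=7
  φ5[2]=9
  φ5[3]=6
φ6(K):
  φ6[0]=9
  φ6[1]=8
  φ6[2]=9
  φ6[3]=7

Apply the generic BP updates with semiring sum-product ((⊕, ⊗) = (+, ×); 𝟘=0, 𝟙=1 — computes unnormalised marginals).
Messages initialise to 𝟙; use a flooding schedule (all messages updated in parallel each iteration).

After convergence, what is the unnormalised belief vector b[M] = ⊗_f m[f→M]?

init: all messages = 𝟙 over 4 values
r1 m[φ0→K] = [10, 19, 25, 11]
r1 m[φ0→M] = [19, 12, 14, 20]
r1 m[φ1→K] = [30, 20, 19, 23]
r1 m[φ1→D] = [17, 30, 23, 22]
r1 m[φ2→K] = [9, 7, 5, 4]
r1 m[φ3→M] = [4, 1, 6, 6]
r1 m[φ4→K] = [4, 2, 2, 2]
r1 m[φ5→D] = [2, 7, 9, 6]
r1 m[φ6→K] = [9, 8, 9, 7]
r1 m[K→φ0] = [1, 1, 1, 1]
r1 m[K→φ1] = [1, 1, 1, 1]
r1 m[K→φ2] = [1, 1, 1, 1]
r1 m[K→φ4] = [1, 1, 1, 1]
r1 m[K→φ6] = [1, 1, 1, 1]
r1 m[M→φ0] = [1, 1, 1, 1]
r1 m[M→φ3] = [1, 1, 1, 1]
r1 m[D→φ1] = [1, 1, 1, 1]
r1 m[D→φ5] = [1, 1, 1, 1]
r2 m[φ0→K] = [10, 19, 25, 11]
r2 m[φ0→M] = [19, 12, 14, 20]
r2 m[φ1→K] = [30, 20, 19, 23]
r2 m[φ1→D] = [17, 30, 23, 22]
r2 m[φ2→K] = [9, 7, 5, 4]
r2 m[φ3→M] = [4, 1, 6, 6]
r2 m[φ4→K] = [4, 2, 2, 2]
r2 m[φ5→D] = [2, 7, 9, 6]
r2 m[φ6→K] = [9, 8, 9, 7]
r2 m[K→φ0] = [9720, 2240, 1710, 1288]
r2 m[K→φ1] = [3240, 2128, 2250, 616]
r2 m[K→φ2] = [10800, 6080, 8550, 3542]
r2 m[K→φ4] = [24300, 21280, 21375, 7084]
r2 m[K→φ6] = [10800, 5320, 4750, 2024]
r2 m[M→φ0] = [4, 1, 6, 6]
r2 m[M→φ3] = [19, 12, 14, 20]
r2 m[D→φ1] = [2, 7, 9, 6]
r2 m[D→φ5] = [17, 30, 23, 22]
r3 m[φ0→K] = [47, 79, 109, 57]
r3 m[φ0→M] = [66336, 30758, 41128, 58456]
r3 m[φ1→K] = [190, 120, 129, 144]
r3 m[φ1→D] = [37688, 60728, 53290, 44972]
r3 m[φ2→K] = [9, 7, 5, 4]
r3 m[φ3→M] = [4, 1, 6, 6]
r3 m[φ4→K] = [4, 2, 2, 2]
r3 m[φ5→D] = [2, 7, 9, 6]
r3 m[φ6→K] = [9, 8, 9, 7]
r3 m[K→φ0] = [9720, 2240, 1710, 1288]
r3 m[K→φ1] = [3240, 2128, 2250, 616]
r3 m[K→φ2] = [10800, 6080, 8550, 3542]
r3 m[K→φ4] = [24300, 21280, 21375, 7084]
r3 m[K→φ6] = [10800, 5320, 4750, 2024]
r3 m[M→φ0] = [4, 1, 6, 6]
r3 m[M→φ3] = [19, 12, 14, 20]
r3 m[D→φ1] = [2, 7, 9, 6]
r3 m[D→φ5] = [17, 30, 23, 22]
r4 m[φ0→K] = [47, 79, 109, 57]
r4 m[φ0→M] = [66336, 30758, 41128, 58456]
r4 m[φ1→K] = [190, 120, 129, 144]
r4 m[φ1→D] = [37688, 60728, 53290, 44972]
r4 m[φ2→K] = [9, 7, 5, 4]
r4 m[φ3→M] = [4, 1, 6, 6]
r4 m[φ4→K] = [4, 2, 2, 2]
r4 m[φ5→D] = [2, 7, 9, 6]
r4 m[φ6→K] = [9, 8, 9, 7]
r4 m[K→φ0] = [61560, 13440, 11610, 8064]
r4 m[K→φ1] = [15228, 8848, 9810, 3192]
r4 m[K→φ2] = [321480, 151680, 253098, 114912]
r4 m[K→φ4] = [723330, 530880, 632745, 229824]
r4 m[K→φ6] = [321480, 132720, 140610, 65664]
r4 m[M→φ0] = [4, 1, 6, 6]
r4 m[M→φ3] = [66336, 30758, 41128, 58456]
r4 m[D→φ1] = [2, 7, 9, 6]
r4 m[D→φ5] = [37688, 60728, 53290, 44972]
r5 m[φ0→K] = [47, 79, 109, 57]
r5 m[φ0→M] = [422448, 194874, 264384, 368208]
r5 m[φ1→K] = [190, 120, 129, 144]
r5 m[φ1→D] = [169196, 275804, 239854, 208752]
r5 m[φ2→K] = [9, 7, 5, 4]
r5 m[φ3→M] = [4, 1, 6, 6]
r5 m[φ4→K] = [4, 2, 2, 2]
r5 m[φ5→D] = [2, 7, 9, 6]
r5 m[φ6→K] = [9, 8, 9, 7]
r5 m[K→φ0] = [61560, 13440, 11610, 8064]
r5 m[K→φ1] = [15228, 8848, 9810, 3192]
r5 m[K→φ2] = [321480, 151680, 253098, 114912]
r5 m[K→φ4] = [723330, 530880, 632745, 229824]
r5 m[K→φ6] = [321480, 132720, 140610, 65664]
r5 m[M→φ0] = [4, 1, 6, 6]
r5 m[M→φ3] = [66336, 30758, 41128, 58456]
r5 m[D→φ1] = [2, 7, 9, 6]
r5 m[D→φ5] = [37688, 60728, 53290, 44972]
r6 m[φ0→K] = [47, 79, 109, 57]
r6 m[φ0→M] = [422448, 194874, 264384, 368208]
r6 m[φ1→K] = [190, 120, 129, 144]
r6 m[φ1→D] = [169196, 275804, 239854, 208752]
r6 m[φ2→K] = [9, 7, 5, 4]
r6 m[φ3→M] = [4, 1, 6, 6]
r6 m[φ4→K] = [4, 2, 2, 2]
r6 m[φ5→D] = [2, 7, 9, 6]
r6 m[φ6→K] = [9, 8, 9, 7]
r6 m[K→φ0] = [61560, 13440, 11610, 8064]
r6 m[K→φ1] = [15228, 8848, 9810, 3192]
r6 m[K→φ2] = [321480, 151680, 253098, 114912]
r6 m[K→φ4] = [723330, 530880, 632745, 229824]
r6 m[K→φ6] = [321480, 132720, 140610, 65664]
r6 m[M→φ0] = [4, 1, 6, 6]
r6 m[M→φ3] = [422448, 194874, 264384, 368208]
r6 m[D→φ1] = [2, 7, 9, 6]
r6 m[D→φ5] = [169196, 275804, 239854, 208752]
r7 m[φ0→K] = [47, 79, 109, 57]
r7 m[φ0→M] = [422448, 194874, 264384, 368208]
r7 m[φ1→K] = [190, 120, 129, 144]
r7 m[φ1→D] = [169196, 275804, 239854, 208752]
r7 m[φ2→K] = [9, 7, 5, 4]
r7 m[φ3→M] = [4, 1, 6, 6]
r7 m[φ4→K] = [4, 2, 2, 2]
r7 m[φ5→D] = [2, 7, 9, 6]
r7 m[φ6→K] = [9, 8, 9, 7]
r7 m[K→φ0] = [61560, 13440, 11610, 8064]
r7 m[K→φ1] = [15228, 8848, 9810, 3192]
r7 m[K→φ2] = [321480, 151680, 253098, 114912]
r7 m[K→φ4] = [723330, 530880, 632745, 229824]
r7 m[K→φ6] = [321480, 132720, 140610, 65664]
r7 m[M→φ0] = [4, 1, 6, 6]
r7 m[M→φ3] = [422448, 194874, 264384, 368208]
r7 m[D→φ1] = [2, 7, 9, 6]
r7 m[D→φ5] = [169196, 275804, 239854, 208752]
fixed point reached at round 7
b[M] = ⊗ incoming = [1689792, 194874, 1586304, 2209248]

b[M] = [1689792, 194874, 1586304, 2209248]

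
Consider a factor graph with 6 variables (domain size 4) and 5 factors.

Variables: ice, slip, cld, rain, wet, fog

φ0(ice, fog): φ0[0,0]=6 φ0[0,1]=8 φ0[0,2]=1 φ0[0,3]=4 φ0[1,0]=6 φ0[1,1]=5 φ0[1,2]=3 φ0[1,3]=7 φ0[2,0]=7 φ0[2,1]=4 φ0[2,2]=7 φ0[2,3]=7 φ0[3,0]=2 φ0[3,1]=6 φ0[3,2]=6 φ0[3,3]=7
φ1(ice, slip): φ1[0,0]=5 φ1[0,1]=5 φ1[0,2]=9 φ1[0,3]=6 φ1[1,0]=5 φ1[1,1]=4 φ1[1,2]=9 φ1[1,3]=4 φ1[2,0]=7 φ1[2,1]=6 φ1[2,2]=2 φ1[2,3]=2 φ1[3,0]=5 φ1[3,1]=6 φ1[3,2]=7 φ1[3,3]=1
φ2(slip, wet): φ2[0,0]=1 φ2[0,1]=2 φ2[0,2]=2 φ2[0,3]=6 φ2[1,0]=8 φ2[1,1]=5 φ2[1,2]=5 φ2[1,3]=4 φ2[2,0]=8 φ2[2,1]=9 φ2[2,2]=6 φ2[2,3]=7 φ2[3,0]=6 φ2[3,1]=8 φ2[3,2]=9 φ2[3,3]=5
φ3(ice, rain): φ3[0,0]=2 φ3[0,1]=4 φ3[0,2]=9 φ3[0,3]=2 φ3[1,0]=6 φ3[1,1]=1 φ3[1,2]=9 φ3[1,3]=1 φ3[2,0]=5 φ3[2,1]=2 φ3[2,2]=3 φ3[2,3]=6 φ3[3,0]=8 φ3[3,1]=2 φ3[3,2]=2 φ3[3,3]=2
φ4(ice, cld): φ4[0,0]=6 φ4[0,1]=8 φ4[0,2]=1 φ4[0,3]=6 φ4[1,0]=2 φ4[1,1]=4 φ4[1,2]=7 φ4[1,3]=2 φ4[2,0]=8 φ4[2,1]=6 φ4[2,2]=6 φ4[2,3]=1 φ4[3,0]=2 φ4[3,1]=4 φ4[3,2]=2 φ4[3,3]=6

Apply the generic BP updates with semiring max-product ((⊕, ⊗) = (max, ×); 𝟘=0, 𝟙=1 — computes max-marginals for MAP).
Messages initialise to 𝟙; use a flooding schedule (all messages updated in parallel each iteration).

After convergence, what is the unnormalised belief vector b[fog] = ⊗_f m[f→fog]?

init: all messages = 𝟙 over 4 values
r1 m[φ0→ice] = [8, 7, 7, 7]
r1 m[φ0→fog] = [7, 8, 7, 7]
r1 m[φ1→ice] = [9, 9, 7, 7]
r1 m[φ1→slip] = [7, 6, 9, 6]
r1 m[φ2→slip] = [6, 8, 9, 9]
r1 m[φ2→wet] = [8, 9, 9, 7]
r1 m[φ3→ice] = [9, 9, 6, 8]
r1 m[φ3→rain] = [8, 4, 9, 6]
r1 m[φ4→ice] = [8, 7, 8, 6]
r1 m[φ4→cld] = [8, 8, 7, 6]
r1 m[ice→φ0] = [1, 1, 1, 1]
r1 m[ice→φ1] = [1, 1, 1, 1]
r1 m[ice→φ3] = [1, 1, 1, 1]
r1 m[ice→φ4] = [1, 1, 1, 1]
r1 m[slip→φ1] = [1, 1, 1, 1]
r1 m[slip→φ2] = [1, 1, 1, 1]
r1 m[cld→φ4] = [1, 1, 1, 1]
r1 m[rain→φ3] = [1, 1, 1, 1]
r1 m[wet→φ2] = [1, 1, 1, 1]
r1 m[fog→φ0] = [1, 1, 1, 1]
r2 m[φ0→ice] = [8, 7, 7, 7]
r2 m[φ0→fog] = [7, 8, 7, 7]
r2 m[φ1→ice] = [9, 9, 7, 7]
r2 m[φ1→slip] = [7, 6, 9, 6]
r2 m[φ2→slip] = [6, 8, 9, 9]
r2 m[φ2→wet] = [8, 9, 9, 7]
r2 m[φ3→ice] = [9, 9, 6, 8]
r2 m[φ3→rain] = [8, 4, 9, 6]
r2 m[φ4→ice] = [8, 7, 8, 6]
r2 m[φ4→cld] = [8, 8, 7, 6]
r2 m[ice→φ0] = [648, 567, 336, 336]
r2 m[ice→φ1] = [576, 441, 336, 336]
r2 m[ice→φ3] = [576, 441, 392, 294]
r2 m[ice→φ4] = [648, 567, 294, 392]
r2 m[slip→φ1] = [6, 8, 9, 9]
r2 m[slip→φ2] = [7, 6, 9, 6]
r2 m[cld→φ4] = [1, 1, 1, 1]
r2 m[rain→φ3] = [1, 1, 1, 1]
r2 m[wet→φ2] = [1, 1, 1, 1]
r2 m[fog→φ0] = [1, 1, 1, 1]
r3 m[φ0→ice] = [8, 7, 7, 7]
r3 m[φ0→fog] = [3888, 5184, 2352, 3969]
r3 m[φ1→ice] = [81, 81, 48, 63]
r3 m[φ1→slip] = [2880, 2880, 5184, 3456]
r3 m[φ2→slip] = [6, 8, 9, 9]
r3 m[φ2→wet] = [72, 81, 54, 63]
r3 m[φ3→ice] = [9, 9, 6, 8]
r3 m[φ3→rain] = [2646, 2304, 5184, 2352]
r3 m[φ4→ice] = [8, 7, 8, 6]
r3 m[φ4→cld] = [3888, 5184, 3969, 3888]
r3 m[ice→φ0] = [648, 567, 336, 336]
r3 m[ice→φ1] = [576, 441, 336, 336]
r3 m[ice→φ3] = [576, 441, 392, 294]
r3 m[ice→φ4] = [648, 567, 294, 392]
r3 m[slip→φ1] = [6, 8, 9, 9]
r3 m[slip→φ2] = [7, 6, 9, 6]
r3 m[cld→φ4] = [1, 1, 1, 1]
r3 m[rain→φ3] = [1, 1, 1, 1]
r3 m[wet→φ2] = [1, 1, 1, 1]
r3 m[fog→φ0] = [1, 1, 1, 1]
r4 m[φ0→ice] = [8, 7, 7, 7]
r4 m[φ0→fog] = [3888, 5184, 2352, 3969]
r4 m[φ1→ice] = [81, 81, 48, 63]
r4 m[φ1→slip] = [2880, 2880, 5184, 3456]
r4 m[φ2→slip] = [6, 8, 9, 9]
r4 m[φ2→wet] = [72, 81, 54, 63]
r4 m[φ3→ice] = [9, 9, 6, 8]
r4 m[φ3→rain] = [2646, 2304, 5184, 2352]
r4 m[φ4→ice] = [8, 7, 8, 6]
r4 m[φ4→cld] = [3888, 5184, 3969, 3888]
r4 m[ice→φ0] = [5832, 5103, 2304, 3024]
r4 m[ice→φ1] = [576, 441, 336, 336]
r4 m[ice→φ3] = [5184, 3969, 2688, 2646]
r4 m[ice→φ4] = [5832, 5103, 2016, 3528]
r4 m[slip→φ1] = [6, 8, 9, 9]
r4 m[slip→φ2] = [2880, 2880, 5184, 3456]
r4 m[cld→φ4] = [1, 1, 1, 1]
r4 m[rain→φ3] = [1, 1, 1, 1]
r4 m[wet→φ2] = [1, 1, 1, 1]
r4 m[fog→φ0] = [1, 1, 1, 1]
r5 m[φ0→ice] = [8, 7, 7, 7]
r5 m[φ0→fog] = [34992, 46656, 18144, 35721]
r5 m[φ1→ice] = [81, 81, 48, 63]
r5 m[φ1→slip] = [2880, 2880, 5184, 3456]
r5 m[φ2→slip] = [6, 8, 9, 9]
r5 m[φ2→wet] = [41472, 46656, 31104, 36288]
r5 m[φ3→ice] = [9, 9, 6, 8]
r5 m[φ3→rain] = [23814, 20736, 46656, 16128]
r5 m[φ4→ice] = [8, 7, 8, 6]
r5 m[φ4→cld] = [34992, 46656, 35721, 34992]
r5 m[ice→φ0] = [5832, 5103, 2304, 3024]
r5 m[ice→φ1] = [576, 441, 336, 336]
r5 m[ice→φ3] = [5184, 3969, 2688, 2646]
r5 m[ice→φ4] = [5832, 5103, 2016, 3528]
r5 m[slip→φ1] = [6, 8, 9, 9]
r5 m[slip→φ2] = [2880, 2880, 5184, 3456]
r5 m[cld→φ4] = [1, 1, 1, 1]
r5 m[rain→φ3] = [1, 1, 1, 1]
r5 m[wet→φ2] = [1, 1, 1, 1]
r5 m[fog→φ0] = [1, 1, 1, 1]
r6 m[φ0→ice] = [8, 7, 7, 7]
r6 m[φ0→fog] = [34992, 46656, 18144, 35721]
r6 m[φ1→ice] = [81, 81, 48, 63]
r6 m[φ1→slip] = [2880, 2880, 5184, 3456]
r6 m[φ2→slip] = [6, 8, 9, 9]
r6 m[φ2→wet] = [41472, 46656, 31104, 36288]
r6 m[φ3→ice] = [9, 9, 6, 8]
r6 m[φ3→rain] = [23814, 20736, 46656, 16128]
r6 m[φ4→ice] = [8, 7, 8, 6]
r6 m[φ4→cld] = [34992, 46656, 35721, 34992]
r6 m[ice→φ0] = [5832, 5103, 2304, 3024]
r6 m[ice→φ1] = [576, 441, 336, 336]
r6 m[ice→φ3] = [5184, 3969, 2688, 2646]
r6 m[ice→φ4] = [5832, 5103, 2016, 3528]
r6 m[slip→φ1] = [6, 8, 9, 9]
r6 m[slip→φ2] = [2880, 2880, 5184, 3456]
r6 m[cld→φ4] = [1, 1, 1, 1]
r6 m[rain→φ3] = [1, 1, 1, 1]
r6 m[wet→φ2] = [1, 1, 1, 1]
r6 m[fog→φ0] = [1, 1, 1, 1]
fixed point reached at round 6
b[fog] = ⊗ incoming = [34992, 46656, 18144, 35721]

b[fog] = [34992, 46656, 18144, 35721]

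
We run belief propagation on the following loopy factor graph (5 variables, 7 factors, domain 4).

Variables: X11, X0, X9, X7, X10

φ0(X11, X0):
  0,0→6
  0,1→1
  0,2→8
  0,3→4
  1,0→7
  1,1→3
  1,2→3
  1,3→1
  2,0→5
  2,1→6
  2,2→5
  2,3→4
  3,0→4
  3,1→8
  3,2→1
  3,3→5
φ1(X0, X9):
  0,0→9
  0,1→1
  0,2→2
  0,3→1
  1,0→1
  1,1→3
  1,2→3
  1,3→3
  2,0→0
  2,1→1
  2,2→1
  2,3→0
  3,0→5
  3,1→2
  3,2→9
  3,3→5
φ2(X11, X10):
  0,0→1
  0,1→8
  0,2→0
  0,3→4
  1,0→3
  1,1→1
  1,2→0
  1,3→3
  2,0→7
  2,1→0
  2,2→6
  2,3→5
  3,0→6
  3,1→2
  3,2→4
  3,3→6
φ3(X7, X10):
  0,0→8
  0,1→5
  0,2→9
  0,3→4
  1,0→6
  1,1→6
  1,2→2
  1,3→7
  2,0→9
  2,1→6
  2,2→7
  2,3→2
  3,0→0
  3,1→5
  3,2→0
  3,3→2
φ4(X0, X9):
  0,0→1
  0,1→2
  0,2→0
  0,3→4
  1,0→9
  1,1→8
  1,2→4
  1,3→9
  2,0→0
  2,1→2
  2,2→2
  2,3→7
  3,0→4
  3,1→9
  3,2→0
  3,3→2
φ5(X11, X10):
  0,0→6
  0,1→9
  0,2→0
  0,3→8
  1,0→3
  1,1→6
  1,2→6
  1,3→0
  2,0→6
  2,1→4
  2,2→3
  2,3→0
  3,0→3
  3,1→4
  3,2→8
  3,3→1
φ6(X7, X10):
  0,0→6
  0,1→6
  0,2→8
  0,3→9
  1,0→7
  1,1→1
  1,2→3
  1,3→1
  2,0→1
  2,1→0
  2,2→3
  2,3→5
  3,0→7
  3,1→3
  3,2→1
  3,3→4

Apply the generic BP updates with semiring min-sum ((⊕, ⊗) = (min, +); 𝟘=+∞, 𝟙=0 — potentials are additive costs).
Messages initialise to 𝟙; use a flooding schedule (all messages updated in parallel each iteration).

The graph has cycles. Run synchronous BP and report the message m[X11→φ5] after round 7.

message @ round 7 = [10, 6, 14, 8]

init: all messages = 𝟙 over 4 values
r1 m[φ0→X11] = [1, 1, 4, 1]
r1 m[φ0→X0] = [4, 1, 1, 1]
r1 m[φ1→X0] = [1, 1, 0, 2]
r1 m[φ1→X9] = [0, 1, 1, 0]
r1 m[φ2→X11] = [0, 0, 0, 2]
r1 m[φ2→X10] = [1, 0, 0, 3]
r1 m[φ3→X7] = [4, 2, 2, 0]
r1 m[φ3→X10] = [0, 5, 0, 2]
r1 m[φ4→X0] = [0, 4, 0, 0]
r1 m[φ4→X9] = [0, 2, 0, 2]
r1 m[φ5→X11] = [0, 0, 0, 1]
r1 m[φ5→X10] = [3, 4, 0, 0]
r1 m[φ6→X7] = [6, 1, 0, 1]
r1 m[φ6→X10] = [1, 0, 1, 1]
r1 m[X11→φ0] = [0, 0, 0, 0]
r1 m[X11→φ2] = [0, 0, 0, 0]
r1 m[X11→φ5] = [0, 0, 0, 0]
r1 m[X0→φ0] = [0, 0, 0, 0]
r1 m[X0→φ1] = [0, 0, 0, 0]
r1 m[X0→φ4] = [0, 0, 0, 0]
r1 m[X9→φ1] = [0, 0, 0, 0]
r1 m[X9→φ4] = [0, 0, 0, 0]
r1 m[X7→φ3] = [0, 0, 0, 0]
r1 m[X7→φ6] = [0, 0, 0, 0]
r1 m[X10→φ2] = [0, 0, 0, 0]
r1 m[X10→φ3] = [0, 0, 0, 0]
r1 m[X10→φ5] = [0, 0, 0, 0]
r1 m[X10→φ6] = [0, 0, 0, 0]
r2 m[φ0→X11] = [1, 1, 4, 1]
r2 m[φ0→X0] = [4, 1, 1, 1]
r2 m[φ1→X0] = [1, 1, 0, 2]
r2 m[φ1→X9] = [0, 1, 1, 0]
r2 m[φ2→X11] = [0, 0, 0, 2]
r2 m[φ2→X10] = [1, 0, 0, 3]
r2 m[φ3→X7] = [4, 2, 2, 0]
r2 m[φ3→X10] = [0, 5, 0, 2]
r2 m[φ4→X0] = [0, 4, 0, 0]
r2 m[φ4→X9] = [0, 2, 0, 2]
r2 m[φ5→X11] = [0, 0, 0, 1]
r2 m[φ5→X10] = [3, 4, 0, 0]
r2 m[φ6→X7] = [6, 1, 0, 1]
r2 m[φ6→X10] = [1, 0, 1, 1]
r2 m[X11→φ0] = [0, 0, 0, 3]
r2 m[X11→φ2] = [1, 1, 4, 2]
r2 m[X11→φ5] = [1, 1, 4, 3]
r2 m[X0→φ0] = [1, 5, 0, 2]
r2 m[X0→φ1] = [4, 5, 1, 1]
r2 m[X0→φ4] = [5, 2, 1, 3]
r2 m[X9→φ1] = [0, 2, 0, 2]
r2 m[X9→φ4] = [0, 1, 1, 0]
r2 m[X7→φ3] = [6, 1, 0, 1]
r2 m[X7→φ6] = [4, 2, 2, 0]
r2 m[X10→φ2] = [4, 9, 1, 3]
r2 m[X10→φ3] = [5, 4, 1, 4]
r2 m[X10→φ5] = [2, 5, 1, 6]
r2 m[X10→φ6] = [4, 9, 0, 5]
r3 m[φ0→X11] = [6, 3, 5, 1]
r3 m[φ0→X0] = [5, 1, 3, 1]
r3 m[φ1→X0] = [2, 1, 0, 4]
r3 m[φ1→X9] = [1, 2, 2, 1]
r3 m[φ2→X11] = [1, 1, 7, 5]
r3 m[φ2→X10] = [2, 2, 1, 4]
r3 m[φ3→X7] = [8, 3, 6, 1]
r3 m[φ3→X10] = [1, 6, 1, 2]
r3 m[φ4→X0] = [1, 5, 0, 1]
r3 m[φ4→X9] = [1, 3, 3, 5]
r3 m[φ5→X11] = [1, 5, 4, 5]
r3 m[φ5→X10] = [4, 7, 1, 1]
r3 m[φ6→X7] = [8, 3, 3, 1]
r3 m[φ6→X10] = [3, 2, 1, 3]
r3 m[X11→φ0] = [0, 0, 0, 3]
r3 m[X11→φ2] = [1, 1, 4, 2]
r3 m[X11→φ5] = [1, 1, 4, 3]
r3 m[X0→φ0] = [1, 5, 0, 2]
r3 m[X0→φ1] = [4, 5, 1, 1]
r3 m[X0→φ4] = [5, 2, 1, 3]
r3 m[X9→φ1] = [0, 2, 0, 2]
r3 m[X9→φ4] = [0, 1, 1, 0]
r3 m[X7→φ3] = [6, 1, 0, 1]
r3 m[X7→φ6] = [4, 2, 2, 0]
r3 m[X10→φ2] = [4, 9, 1, 3]
r3 m[X10→φ3] = [5, 4, 1, 4]
r3 m[X10→φ5] = [2, 5, 1, 6]
r3 m[X10→φ6] = [4, 9, 0, 5]
r4 m[φ0→X11] = [6, 3, 5, 1]
r4 m[φ0→X0] = [5, 1, 3, 1]
r4 m[φ1→X0] = [2, 1, 0, 4]
r4 m[φ1→X9] = [1, 2, 2, 1]
r4 m[φ2→X11] = [1, 1, 7, 5]
r4 m[φ2→X10] = [2, 2, 1, 4]
r4 m[φ3→X7] = [8, 3, 6, 1]
r4 m[φ3→X10] = [1, 6, 1, 2]
r4 m[φ4→X0] = [1, 5, 0, 1]
r4 m[φ4→X9] = [1, 3, 3, 5]
r4 m[φ5→X11] = [1, 5, 4, 5]
r4 m[φ5→X10] = [4, 7, 1, 1]
r4 m[φ6→X7] = [8, 3, 3, 1]
r4 m[φ6→X10] = [3, 2, 1, 3]
r4 m[X11→φ0] = [2, 6, 11, 10]
r4 m[X11→φ2] = [7, 8, 9, 6]
r4 m[X11→φ5] = [7, 4, 12, 6]
r4 m[X0→φ0] = [3, 6, 0, 5]
r4 m[X0→φ1] = [6, 6, 3, 2]
r4 m[X0→φ4] = [7, 2, 3, 5]
r4 m[X9→φ1] = [1, 3, 3, 5]
r4 m[X9→φ4] = [1, 2, 2, 1]
r4 m[X7→φ3] = [8, 3, 3, 1]
r4 m[X7→φ6] = [8, 3, 6, 1]
r4 m[X10→φ2] = [8, 15, 3, 6]
r4 m[X10→φ3] = [9, 11, 3, 8]
r4 m[X10→φ5] = [6, 10, 3, 9]
r4 m[X10→φ6] = [7, 15, 3, 7]
r5 m[φ0→X11] = [7, 3, 5, 1]
r5 m[φ0→X0] = [8, 3, 9, 6]
r5 m[φ1→X0] = [4, 2, 1, 5]
r5 m[φ1→X9] = [3, 4, 4, 3]
r5 m[φ2→X11] = [3, 3, 9, 7]
r5 m[φ2→X10] = [8, 8, 7, 11]
r5 m[φ3→X7] = [12, 5, 10, 3]
r5 m[φ3→X10] = [1, 6, 1, 3]
r5 m[φ4→X0] = [2, 6, 1, 2]
r5 m[φ4→X9] = [3, 5, 5, 7]
r5 m[φ5→X11] = [3, 9, 6, 9]
r5 m[φ5→X10] = [7, 10, 7, 4]
r5 m[φ6→X7] = [11, 6, 6, 4]
r5 m[φ6→X10] = [7, 4, 2, 4]
r5 m[X11→φ0] = [2, 6, 11, 10]
r5 m[X11→φ2] = [7, 8, 9, 6]
r5 m[X11→φ5] = [7, 4, 12, 6]
r5 m[X0→φ0] = [3, 6, 0, 5]
r5 m[X0→φ1] = [6, 6, 3, 2]
r5 m[X0→φ4] = [7, 2, 3, 5]
r5 m[X9→φ1] = [1, 3, 3, 5]
r5 m[X9→φ4] = [1, 2, 2, 1]
r5 m[X7→φ3] = [8, 3, 3, 1]
r5 m[X7→φ6] = [8, 3, 6, 1]
r5 m[X10→φ2] = [8, 15, 3, 6]
r5 m[X10→φ3] = [9, 11, 3, 8]
r5 m[X10→φ5] = [6, 10, 3, 9]
r5 m[X10→φ6] = [7, 15, 3, 7]
r6 m[φ0→X11] = [7, 3, 5, 1]
r6 m[φ0→X0] = [8, 3, 9, 6]
r6 m[φ1→X0] = [4, 2, 1, 5]
r6 m[φ1→X9] = [3, 4, 4, 3]
r6 m[φ2→X11] = [3, 3, 9, 7]
r6 m[φ2→X10] = [8, 8, 7, 11]
r6 m[φ3→X7] = [12, 5, 10, 3]
r6 m[φ3→X10] = [1, 6, 1, 3]
r6 m[φ4→X0] = [2, 6, 1, 2]
r6 m[φ4→X9] = [3, 5, 5, 7]
r6 m[φ5→X11] = [3, 9, 6, 9]
r6 m[φ5→X10] = [7, 10, 7, 4]
r6 m[φ6→X7] = [11, 6, 6, 4]
r6 m[φ6→X10] = [7, 4, 2, 4]
r6 m[X11→φ0] = [6, 12, 15, 16]
r6 m[X11→φ2] = [10, 12, 11, 10]
r6 m[X11→φ5] = [10, 6, 14, 8]
r6 m[X0→φ0] = [6, 8, 2, 7]
r6 m[X0→φ1] = [10, 9, 10, 8]
r6 m[X0→φ4] = [12, 5, 10, 11]
r6 m[X9→φ1] = [3, 5, 5, 7]
r6 m[X9→φ4] = [3, 4, 4, 3]
r6 m[X7→φ3] = [11, 6, 6, 4]
r6 m[X7→φ6] = [12, 5, 10, 3]
r6 m[X10→φ2] = [15, 20, 10, 11]
r6 m[X10→φ3] = [22, 22, 16, 19]
r6 m[X10→φ5] = [16, 18, 10, 18]
r6 m[X10→φ6] = [16, 24, 15, 18]
r7 m[φ0→X11] = [9, 5, 7, 3]
r7 m[φ0→X0] = [12, 7, 14, 10]
r7 m[φ1→X0] = [6, 4, 3, 7]
r7 m[φ1→X9] = [10, 10, 11, 10]
r7 m[φ2→X11] = [10, 10, 16, 14]
r7 m[φ2→X10] = [11, 11, 10, 14]
r7 m[φ3→X7] = [23, 18, 21, 16]
r7 m[φ3→X10] = [4, 9, 4, 6]
r7 m[φ4→X0] = [4, 8, 3, 4]
r7 m[φ4→X9] = [10, 12, 9, 13]
r7 m[φ5→X11] = [10, 16, 13, 18]
r7 m[φ5→X10] = [9, 12, 10, 6]
r7 m[φ6→X7] = [22, 18, 17, 16]
r7 m[φ6→X10] = [10, 6, 4, 6]
r7 m[X11→φ0] = [6, 12, 15, 16]
r7 m[X11→φ2] = [10, 12, 11, 10]
r7 m[X11→φ5] = [10, 6, 14, 8]
r7 m[X0→φ0] = [6, 8, 2, 7]
r7 m[X0→φ1] = [10, 9, 10, 8]
r7 m[X0→φ4] = [12, 5, 10, 11]
r7 m[X9→φ1] = [3, 5, 5, 7]
r7 m[X9→φ4] = [3, 4, 4, 3]
r7 m[X7→φ3] = [11, 6, 6, 4]
r7 m[X7→φ6] = [12, 5, 10, 3]
r7 m[X10→φ2] = [15, 20, 10, 11]
r7 m[X10→φ3] = [22, 22, 16, 19]
r7 m[X10→φ5] = [16, 18, 10, 18]
r7 m[X10→φ6] = [16, 24, 15, 18]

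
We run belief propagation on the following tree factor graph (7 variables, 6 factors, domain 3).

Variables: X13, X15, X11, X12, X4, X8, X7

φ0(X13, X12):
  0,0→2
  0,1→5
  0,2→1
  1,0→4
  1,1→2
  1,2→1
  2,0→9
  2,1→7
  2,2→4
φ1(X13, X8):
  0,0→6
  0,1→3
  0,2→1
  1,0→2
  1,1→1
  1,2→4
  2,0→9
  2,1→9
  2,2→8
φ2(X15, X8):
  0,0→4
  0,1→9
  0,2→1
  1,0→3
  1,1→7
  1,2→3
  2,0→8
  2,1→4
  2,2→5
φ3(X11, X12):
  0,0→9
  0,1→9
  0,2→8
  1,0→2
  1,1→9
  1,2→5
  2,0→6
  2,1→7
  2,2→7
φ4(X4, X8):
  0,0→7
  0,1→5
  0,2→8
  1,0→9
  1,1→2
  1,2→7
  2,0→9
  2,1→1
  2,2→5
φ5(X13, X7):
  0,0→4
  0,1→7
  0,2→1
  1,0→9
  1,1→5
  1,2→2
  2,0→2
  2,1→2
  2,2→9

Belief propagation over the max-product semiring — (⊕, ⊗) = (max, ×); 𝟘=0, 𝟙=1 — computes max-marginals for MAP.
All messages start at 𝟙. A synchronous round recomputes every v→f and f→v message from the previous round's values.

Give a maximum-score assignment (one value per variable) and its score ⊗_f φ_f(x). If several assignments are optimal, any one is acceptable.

init: all messages = 𝟙 over 3 values
r1 m[φ0→X13] = [5, 4, 9]
r1 m[φ0→X12] = [9, 7, 4]
r1 m[φ1→X13] = [6, 4, 9]
r1 m[φ1→X8] = [9, 9, 8]
r1 m[φ2→X15] = [9, 7, 8]
r1 m[φ2→X8] = [8, 9, 5]
r1 m[φ3→X11] = [9, 9, 7]
r1 m[φ3→X12] = [9, 9, 8]
r1 m[φ4→X4] = [8, 9, 9]
r1 m[φ4→X8] = [9, 5, 8]
r1 m[φ5→X13] = [7, 9, 9]
r1 m[φ5→X7] = [9, 7, 9]
r1 m[X13→φ0] = [1, 1, 1]
r1 m[X13→φ1] = [1, 1, 1]
r1 m[X13→φ5] = [1, 1, 1]
r1 m[X15→φ2] = [1, 1, 1]
r1 m[X11→φ3] = [1, 1, 1]
r1 m[X12→φ0] = [1, 1, 1]
r1 m[X12→φ3] = [1, 1, 1]
r1 m[X4→φ4] = [1, 1, 1]
r1 m[X8→φ1] = [1, 1, 1]
r1 m[X8→φ2] = [1, 1, 1]
r1 m[X8→φ4] = [1, 1, 1]
r1 m[X7→φ5] = [1, 1, 1]
r2 m[φ0→X13] = [5, 4, 9]
r2 m[φ0→X12] = [9, 7, 4]
r2 m[φ1→X13] = [6, 4, 9]
r2 m[φ1→X8] = [9, 9, 8]
r2 m[φ2→X15] = [9, 7, 8]
r2 m[φ2→X8] = [8, 9, 5]
r2 m[φ3→X11] = [9, 9, 7]
r2 m[φ3→X12] = [9, 9, 8]
r2 m[φ4→X4] = [8, 9, 9]
r2 m[φ4→X8] = [9, 5, 8]
r2 m[φ5→X13] = [7, 9, 9]
r2 m[φ5→X7] = [9, 7, 9]
r2 m[X13→φ0] = [42, 36, 81]
r2 m[X13→φ1] = [35, 36, 81]
r2 m[X13→φ5] = [30, 16, 81]
r2 m[X15→φ2] = [1, 1, 1]
r2 m[X11→φ3] = [1, 1, 1]
r2 m[X12→φ0] = [9, 9, 8]
r2 m[X12→φ3] = [9, 7, 4]
r2 m[X4→φ4] = [1, 1, 1]
r2 m[X8→φ1] = [72, 45, 40]
r2 m[X8→φ2] = [81, 45, 64]
r2 m[X8→φ4] = [72, 81, 40]
r2 m[X7→φ5] = [1, 1, 1]
r3 m[φ0→X13] = [45, 36, 81]
r3 m[φ0→X12] = [729, 567, 324]
r3 m[φ1→X13] = [432, 160, 648]
r3 m[φ1→X8] = [729, 729, 648]
r3 m[φ2→X15] = [405, 315, 648]
r3 m[φ2→X8] = [8, 9, 5]
r3 m[φ3→X11] = [81, 63, 54]
r3 m[φ3→X12] = [9, 9, 8]
r3 m[φ4→X4] = [504, 648, 648]
r3 m[φ4→X8] = [9, 5, 8]
r3 m[φ5→X13] = [7, 9, 9]
r3 m[φ5→X7] = [162, 210, 729]
r3 m[X13→φ0] = [42, 36, 81]
r3 m[X13→φ1] = [35, 36, 81]
r3 m[X13→φ5] = [30, 16, 81]
r3 m[X15→φ2] = [1, 1, 1]
r3 m[X11→φ3] = [1, 1, 1]
r3 m[X12→φ0] = [9, 9, 8]
r3 m[X12→φ3] = [9, 7, 4]
r3 m[X4→φ4] = [1, 1, 1]
r3 m[X8→φ1] = [72, 45, 40]
r3 m[X8→φ2] = [81, 45, 64]
r3 m[X8→φ4] = [72, 81, 40]
r3 m[X7→φ5] = [1, 1, 1]
r4 m[φ0→X13] = [45, 36, 81]
r4 m[φ0→X12] = [729, 567, 324]
r4 m[φ1→X13] = [432, 160, 648]
r4 m[φ1→X8] = [729, 729, 648]
r4 m[φ2→X15] = [405, 315, 648]
r4 m[φ2→X8] = [8, 9, 5]
r4 m[φ3→X11] = [81, 63, 54]
r4 m[φ3→X12] = [9, 9, 8]
r4 m[φ4→X4] = [504, 648, 648]
r4 m[φ4→X8] = [9, 5, 8]
r4 m[φ5→X13] = [7, 9, 9]
r4 m[φ5→X7] = [162, 210, 729]
r4 m[X13→φ0] = [3024, 1440, 5832]
r4 m[X13→φ1] = [315, 324, 729]
r4 m[X13→φ5] = [19440, 5760, 52488]
r4 m[X15→φ2] = [1, 1, 1]
r4 m[X11→φ3] = [1, 1, 1]
r4 m[X12→φ0] = [9, 9, 8]
r4 m[X12→φ3] = [729, 567, 324]
r4 m[X4→φ4] = [1, 1, 1]
r4 m[X8→φ1] = [72, 45, 40]
r4 m[X8→φ2] = [6561, 3645, 5184]
r4 m[X8→φ4] = [5832, 6561, 3240]
r4 m[X7→φ5] = [1, 1, 1]
r5 m[φ0→X13] = [45, 36, 81]
r5 m[φ0→X12] = [52488, 40824, 23328]
r5 m[φ1→X13] = [432, 160, 648]
r5 m[φ1→X8] = [6561, 6561, 5832]
r5 m[φ2→X15] = [32805, 25515, 52488]
r5 m[φ2→X8] = [8, 9, 5]
r5 m[φ3→X11] = [6561, 5103, 4374]
r5 m[φ3→X12] = [9, 9, 8]
r5 m[φ4→X4] = [40824, 52488, 52488]
r5 m[φ4→X8] = [9, 5, 8]
r5 m[φ5→X13] = [7, 9, 9]
r5 m[φ5→X7] = [104976, 136080, 472392]
r5 m[X13→φ0] = [3024, 1440, 5832]
r5 m[X13→φ1] = [315, 324, 729]
r5 m[X13→φ5] = [19440, 5760, 52488]
r5 m[X15→φ2] = [1, 1, 1]
r5 m[X11→φ3] = [1, 1, 1]
r5 m[X12→φ0] = [9, 9, 8]
r5 m[X12→φ3] = [729, 567, 324]
r5 m[X4→φ4] = [1, 1, 1]
r5 m[X8→φ1] = [72, 45, 40]
r5 m[X8→φ2] = [6561, 3645, 5184]
r5 m[X8→φ4] = [5832, 6561, 3240]
r5 m[X7→φ5] = [1, 1, 1]
r6 m[φ0→X13] = [45, 36, 81]
r6 m[φ0→X12] = [52488, 40824, 23328]
r6 m[φ1→X13] = [432, 160, 648]
r6 m[φ1→X8] = [6561, 6561, 5832]
r6 m[φ2→X15] = [32805, 25515, 52488]
r6 m[φ2→X8] = [8, 9, 5]
r6 m[φ3→X11] = [6561, 5103, 4374]
r6 m[φ3→X12] = [9, 9, 8]
r6 m[φ4→X4] = [40824, 52488, 52488]
r6 m[φ4→X8] = [9, 5, 8]
r6 m[φ5→X13] = [7, 9, 9]
r6 m[φ5→X7] = [104976, 136080, 472392]
r6 m[X13→φ0] = [3024, 1440, 5832]
r6 m[X13→φ1] = [315, 324, 729]
r6 m[X13→φ5] = [19440, 5760, 52488]
r6 m[X15→φ2] = [1, 1, 1]
r6 m[X11→φ3] = [1, 1, 1]
r6 m[X12→φ0] = [9, 9, 8]
r6 m[X12→φ3] = [52488, 40824, 23328]
r6 m[X4→φ4] = [1, 1, 1]
r6 m[X8→φ1] = [72, 45, 40]
r6 m[X8→φ2] = [59049, 32805, 46656]
r6 m[X8→φ4] = [52488, 59049, 29160]
r6 m[X7→φ5] = [1, 1, 1]
r7 m[φ0→X13] = [45, 36, 81]
r7 m[φ0→X12] = [52488, 40824, 23328]
r7 m[φ1→X13] = [432, 160, 648]
r7 m[φ1→X8] = [6561, 6561, 5832]
r7 m[φ2→X15] = [295245, 229635, 472392]
r7 m[φ2→X8] = [8, 9, 5]
r7 m[φ3→X11] = [472392, 367416, 314928]
r7 m[φ3→X12] = [9, 9, 8]
r7 m[φ4→X4] = [367416, 472392, 472392]
r7 m[φ4→X8] = [9, 5, 8]
r7 m[φ5→X13] = [7, 9, 9]
r7 m[φ5→X7] = [104976, 136080, 472392]
r7 m[X13→φ0] = [3024, 1440, 5832]
r7 m[X13→φ1] = [315, 324, 729]
r7 m[X13→φ5] = [19440, 5760, 52488]
r7 m[X15→φ2] = [1, 1, 1]
r7 m[X11→φ3] = [1, 1, 1]
r7 m[X12→φ0] = [9, 9, 8]
r7 m[X12→φ3] = [52488, 40824, 23328]
r7 m[X4→φ4] = [1, 1, 1]
r7 m[X8→φ1] = [72, 45, 40]
r7 m[X8→φ2] = [59049, 32805, 46656]
r7 m[X8→φ4] = [52488, 59049, 29160]
r7 m[X7→φ5] = [1, 1, 1]
r8 m[φ0→X13] = [45, 36, 81]
r8 m[φ0→X12] = [52488, 40824, 23328]
r8 m[φ1→X13] = [432, 160, 648]
r8 m[φ1→X8] = [6561, 6561, 5832]
r8 m[φ2→X15] = [295245, 229635, 472392]
r8 m[φ2→X8] = [8, 9, 5]
r8 m[φ3→X11] = [472392, 367416, 314928]
r8 m[φ3→X12] = [9, 9, 8]
r8 m[φ4→X4] = [367416, 472392, 472392]
r8 m[φ4→X8] = [9, 5, 8]
r8 m[φ5→X13] = [7, 9, 9]
r8 m[φ5→X7] = [104976, 136080, 472392]
r8 m[X13→φ0] = [3024, 1440, 5832]
r8 m[X13→φ1] = [315, 324, 729]
r8 m[X13→φ5] = [19440, 5760, 52488]
r8 m[X15→φ2] = [1, 1, 1]
r8 m[X11→φ3] = [1, 1, 1]
r8 m[X12→φ0] = [9, 9, 8]
r8 m[X12→φ3] = [52488, 40824, 23328]
r8 m[X4→φ4] = [1, 1, 1]
r8 m[X8→φ1] = [72, 45, 40]
r8 m[X8→φ2] = [59049, 32805, 46656]
r8 m[X8→φ4] = [52488, 59049, 29160]
r8 m[X7→φ5] = [1, 1, 1]
fixed point reached at round 8
traceback from X13: (X13=2, X15=2, X11=0, X12=0, X4=1, X8=0, X7=2), score=472392

assignment: (X13=2, X15=2, X11=0, X12=0, X4=1, X8=0, X7=2); score = 472392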